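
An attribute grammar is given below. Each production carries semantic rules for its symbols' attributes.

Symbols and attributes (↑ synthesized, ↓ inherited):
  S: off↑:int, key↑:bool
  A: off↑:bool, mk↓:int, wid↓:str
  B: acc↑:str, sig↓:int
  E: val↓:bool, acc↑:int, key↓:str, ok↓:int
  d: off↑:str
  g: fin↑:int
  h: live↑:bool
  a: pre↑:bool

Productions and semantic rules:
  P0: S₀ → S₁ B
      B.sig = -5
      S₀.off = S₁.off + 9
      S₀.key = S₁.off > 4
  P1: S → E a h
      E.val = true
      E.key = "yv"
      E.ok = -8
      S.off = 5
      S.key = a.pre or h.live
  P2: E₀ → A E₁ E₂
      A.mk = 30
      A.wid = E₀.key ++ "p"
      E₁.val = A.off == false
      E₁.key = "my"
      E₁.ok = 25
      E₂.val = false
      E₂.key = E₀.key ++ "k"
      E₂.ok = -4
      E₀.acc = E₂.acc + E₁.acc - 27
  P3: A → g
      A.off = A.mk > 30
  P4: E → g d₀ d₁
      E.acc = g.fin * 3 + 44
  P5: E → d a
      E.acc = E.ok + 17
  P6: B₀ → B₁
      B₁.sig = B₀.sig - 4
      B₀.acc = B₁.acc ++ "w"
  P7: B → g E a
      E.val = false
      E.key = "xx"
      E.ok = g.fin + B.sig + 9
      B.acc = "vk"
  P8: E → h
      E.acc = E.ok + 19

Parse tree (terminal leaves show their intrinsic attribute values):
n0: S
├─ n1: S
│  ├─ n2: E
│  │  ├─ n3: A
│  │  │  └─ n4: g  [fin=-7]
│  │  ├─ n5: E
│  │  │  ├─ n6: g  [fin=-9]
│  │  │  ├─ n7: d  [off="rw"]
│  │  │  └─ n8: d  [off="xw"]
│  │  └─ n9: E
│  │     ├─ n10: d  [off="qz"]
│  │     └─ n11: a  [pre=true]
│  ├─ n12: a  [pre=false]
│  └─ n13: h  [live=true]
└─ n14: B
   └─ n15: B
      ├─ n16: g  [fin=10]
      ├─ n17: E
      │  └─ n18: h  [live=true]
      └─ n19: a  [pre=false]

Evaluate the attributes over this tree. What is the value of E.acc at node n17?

1. n2.val = true  [true]
2. n2.key = "yv"  ["yv"]
3. n2.ok = -8  [-8]
4. n3.mk = 30  [30]
5. n3.wid = "yvp"  [E₀.key ++ "p"]
6. n4.fin = -7  [terminal]
7. n3.off = false  [A.mk > 30]
8. n5.val = true  [A.off == false]
9. n5.key = "my"  ["my"]
10. n5.ok = 25  [25]
11. n6.fin = -9  [terminal]
12. n7.off = "rw"  [terminal]
13. n8.off = "xw"  [terminal]
14. n5.acc = 17  [g.fin * 3 + 44]
15. n9.val = false  [false]
16. n9.key = "yvk"  [E₀.key ++ "k"]
17. n9.ok = -4  [-4]
18. n10.off = "qz"  [terminal]
19. n11.pre = true  [terminal]
20. n9.acc = 13  [E.ok + 17]
21. n2.acc = 3  [E₂.acc + E₁.acc - 27]
22. n12.pre = false  [terminal]
23. n13.live = true  [terminal]
24. n1.off = 5  [5]
25. n1.key = true  [a.pre or h.live]
26. n14.sig = -5  [-5]
27. n15.sig = -9  [B₀.sig - 4]
28. n16.fin = 10  [terminal]
29. n17.val = false  [false]
30. n17.key = "xx"  ["xx"]
31. n17.ok = 10  [g.fin + B.sig + 9]
32. n18.live = true  [terminal]
33. n17.acc = 29  [E.ok + 19]
34. n19.pre = false  [terminal]
35. n15.acc = "vk"  ["vk"]
36. n14.acc = "vkw"  [B₁.acc ++ "w"]
37. n0.off = 14  [S₁.off + 9]
38. n0.key = true  [S₁.off > 4]

29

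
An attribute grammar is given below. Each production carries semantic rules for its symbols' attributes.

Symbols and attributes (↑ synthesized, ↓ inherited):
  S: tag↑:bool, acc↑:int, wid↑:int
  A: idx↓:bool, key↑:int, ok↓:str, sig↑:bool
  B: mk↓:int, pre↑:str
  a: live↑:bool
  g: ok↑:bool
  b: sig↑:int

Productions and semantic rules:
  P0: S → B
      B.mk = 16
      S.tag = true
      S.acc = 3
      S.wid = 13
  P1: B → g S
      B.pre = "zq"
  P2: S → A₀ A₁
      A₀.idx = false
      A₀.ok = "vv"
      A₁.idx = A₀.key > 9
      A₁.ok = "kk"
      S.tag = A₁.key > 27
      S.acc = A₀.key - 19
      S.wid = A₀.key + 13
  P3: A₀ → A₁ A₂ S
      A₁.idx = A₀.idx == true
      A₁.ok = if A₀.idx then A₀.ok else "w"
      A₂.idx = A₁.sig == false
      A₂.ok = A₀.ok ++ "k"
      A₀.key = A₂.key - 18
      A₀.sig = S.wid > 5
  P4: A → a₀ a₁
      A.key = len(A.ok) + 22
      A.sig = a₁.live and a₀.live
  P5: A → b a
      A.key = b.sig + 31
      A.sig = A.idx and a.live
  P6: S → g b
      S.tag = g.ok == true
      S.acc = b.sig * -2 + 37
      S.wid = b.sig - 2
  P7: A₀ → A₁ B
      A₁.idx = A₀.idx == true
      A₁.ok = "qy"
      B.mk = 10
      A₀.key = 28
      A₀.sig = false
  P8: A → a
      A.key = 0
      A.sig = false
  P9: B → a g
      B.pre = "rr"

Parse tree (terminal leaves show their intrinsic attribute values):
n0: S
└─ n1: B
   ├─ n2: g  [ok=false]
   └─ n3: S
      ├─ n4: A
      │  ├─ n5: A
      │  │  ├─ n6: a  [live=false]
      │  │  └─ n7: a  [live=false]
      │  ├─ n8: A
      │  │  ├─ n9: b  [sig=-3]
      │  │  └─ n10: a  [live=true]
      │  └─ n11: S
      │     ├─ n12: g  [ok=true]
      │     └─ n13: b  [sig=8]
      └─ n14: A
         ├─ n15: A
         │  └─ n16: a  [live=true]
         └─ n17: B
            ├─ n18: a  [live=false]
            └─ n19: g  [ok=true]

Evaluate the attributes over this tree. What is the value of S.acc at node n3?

1. n1.mk = 16  [16]
2. n2.ok = false  [terminal]
3. n4.idx = false  [false]
4. n4.ok = "vv"  ["vv"]
5. n5.idx = false  [A₀.idx == true]
6. n5.ok = "w"  [if A₀.idx then A₀.ok else "w"]
7. n6.live = false  [terminal]
8. n7.live = false  [terminal]
9. n5.key = 23  [len(A.ok) + 22]
10. n5.sig = false  [a₁.live and a₀.live]
11. n8.idx = true  [A₁.sig == false]
12. n8.ok = "vvk"  [A₀.ok ++ "k"]
13. n9.sig = -3  [terminal]
14. n10.live = true  [terminal]
15. n8.key = 28  [b.sig + 31]
16. n8.sig = true  [A.idx and a.live]
17. n12.ok = true  [terminal]
18. n13.sig = 8  [terminal]
19. n11.tag = true  [g.ok == true]
20. n11.acc = 21  [b.sig * -2 + 37]
21. n11.wid = 6  [b.sig - 2]
22. n4.key = 10  [A₂.key - 18]
23. n4.sig = true  [S.wid > 5]
24. n14.idx = true  [A₀.key > 9]
25. n14.ok = "kk"  ["kk"]
26. n15.idx = true  [A₀.idx == true]
27. n15.ok = "qy"  ["qy"]
28. n16.live = true  [terminal]
29. n15.key = 0  [0]
30. n15.sig = false  [false]
31. n17.mk = 10  [10]
32. n18.live = false  [terminal]
33. n19.ok = true  [terminal]
34. n17.pre = "rr"  ["rr"]
35. n14.key = 28  [28]
36. n14.sig = false  [false]
37. n3.tag = true  [A₁.key > 27]
38. n3.acc = -9  [A₀.key - 19]
39. n3.wid = 23  [A₀.key + 13]
40. n1.pre = "zq"  ["zq"]
41. n0.tag = true  [true]
42. n0.acc = 3  [3]
43. n0.wid = 13  [13]

-9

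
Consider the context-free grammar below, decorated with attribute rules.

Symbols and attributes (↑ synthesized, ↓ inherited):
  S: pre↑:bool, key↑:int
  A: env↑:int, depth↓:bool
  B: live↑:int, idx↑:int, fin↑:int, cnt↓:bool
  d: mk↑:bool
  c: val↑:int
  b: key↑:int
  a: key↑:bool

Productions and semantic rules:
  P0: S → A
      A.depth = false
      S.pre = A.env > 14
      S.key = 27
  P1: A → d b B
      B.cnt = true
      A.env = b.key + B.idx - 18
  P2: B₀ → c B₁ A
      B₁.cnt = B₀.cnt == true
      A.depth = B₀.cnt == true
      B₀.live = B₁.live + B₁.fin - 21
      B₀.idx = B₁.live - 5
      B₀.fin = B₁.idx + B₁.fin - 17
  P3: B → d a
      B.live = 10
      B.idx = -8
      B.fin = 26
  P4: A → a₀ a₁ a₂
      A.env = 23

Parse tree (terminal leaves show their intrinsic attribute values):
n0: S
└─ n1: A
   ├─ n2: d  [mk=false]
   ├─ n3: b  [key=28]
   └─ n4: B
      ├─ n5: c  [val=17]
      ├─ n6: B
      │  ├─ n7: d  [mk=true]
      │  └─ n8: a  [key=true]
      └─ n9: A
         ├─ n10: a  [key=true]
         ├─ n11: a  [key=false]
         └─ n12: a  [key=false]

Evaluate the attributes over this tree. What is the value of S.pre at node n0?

1. n1.depth = false  [false]
2. n2.mk = false  [terminal]
3. n3.key = 28  [terminal]
4. n4.cnt = true  [true]
5. n5.val = 17  [terminal]
6. n6.cnt = true  [B₀.cnt == true]
7. n7.mk = true  [terminal]
8. n8.key = true  [terminal]
9. n6.live = 10  [10]
10. n6.idx = -8  [-8]
11. n6.fin = 26  [26]
12. n9.depth = true  [B₀.cnt == true]
13. n10.key = true  [terminal]
14. n11.key = false  [terminal]
15. n12.key = false  [terminal]
16. n9.env = 23  [23]
17. n4.live = 15  [B₁.live + B₁.fin - 21]
18. n4.idx = 5  [B₁.live - 5]
19. n4.fin = 1  [B₁.idx + B₁.fin - 17]
20. n1.env = 15  [b.key + B.idx - 18]
21. n0.pre = true  [A.env > 14]
22. n0.key = 27  [27]

true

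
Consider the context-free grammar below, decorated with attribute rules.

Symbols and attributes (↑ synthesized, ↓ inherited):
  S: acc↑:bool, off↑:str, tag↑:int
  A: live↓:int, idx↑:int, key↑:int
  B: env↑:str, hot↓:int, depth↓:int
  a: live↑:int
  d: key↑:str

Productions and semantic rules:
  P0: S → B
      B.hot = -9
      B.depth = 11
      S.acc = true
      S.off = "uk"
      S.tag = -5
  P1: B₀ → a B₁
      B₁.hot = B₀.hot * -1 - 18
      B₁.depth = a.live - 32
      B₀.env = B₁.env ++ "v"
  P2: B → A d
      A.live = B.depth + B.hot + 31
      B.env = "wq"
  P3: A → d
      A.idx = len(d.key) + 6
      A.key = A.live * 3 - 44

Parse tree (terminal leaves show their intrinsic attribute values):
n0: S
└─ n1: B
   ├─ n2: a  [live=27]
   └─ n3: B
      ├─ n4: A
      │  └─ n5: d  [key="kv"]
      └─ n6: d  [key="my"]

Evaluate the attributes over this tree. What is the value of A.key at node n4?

1. n1.hot = -9  [-9]
2. n1.depth = 11  [11]
3. n2.live = 27  [terminal]
4. n3.hot = -9  [B₀.hot * -1 - 18]
5. n3.depth = -5  [a.live - 32]
6. n4.live = 17  [B.depth + B.hot + 31]
7. n5.key = "kv"  [terminal]
8. n4.idx = 8  [len(d.key) + 6]
9. n4.key = 7  [A.live * 3 - 44]
10. n6.key = "my"  [terminal]
11. n3.env = "wq"  ["wq"]
12. n1.env = "wqv"  [B₁.env ++ "v"]
13. n0.acc = true  [true]
14. n0.off = "uk"  ["uk"]
15. n0.tag = -5  [-5]

7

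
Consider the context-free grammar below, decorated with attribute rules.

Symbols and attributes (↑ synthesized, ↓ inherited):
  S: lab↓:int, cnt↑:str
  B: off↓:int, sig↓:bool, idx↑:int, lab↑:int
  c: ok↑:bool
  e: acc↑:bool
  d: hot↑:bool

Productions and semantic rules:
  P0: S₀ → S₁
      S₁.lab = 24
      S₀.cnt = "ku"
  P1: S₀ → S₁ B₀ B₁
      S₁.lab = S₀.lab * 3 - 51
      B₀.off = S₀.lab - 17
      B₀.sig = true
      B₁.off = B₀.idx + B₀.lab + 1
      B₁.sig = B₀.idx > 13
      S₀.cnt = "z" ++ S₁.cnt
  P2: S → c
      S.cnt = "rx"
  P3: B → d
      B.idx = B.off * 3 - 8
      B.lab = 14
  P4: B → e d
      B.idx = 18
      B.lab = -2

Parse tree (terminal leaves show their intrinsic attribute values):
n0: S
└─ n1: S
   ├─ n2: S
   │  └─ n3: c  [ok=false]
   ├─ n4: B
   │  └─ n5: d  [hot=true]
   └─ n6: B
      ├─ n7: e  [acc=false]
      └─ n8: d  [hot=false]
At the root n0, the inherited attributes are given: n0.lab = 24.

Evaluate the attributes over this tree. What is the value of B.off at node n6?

1. n0.lab = 24  [given at root]
2. n1.lab = 24  [24]
3. n2.lab = 21  [S₀.lab * 3 - 51]
4. n3.ok = false  [terminal]
5. n2.cnt = "rx"  ["rx"]
6. n4.off = 7  [S₀.lab - 17]
7. n4.sig = true  [true]
8. n5.hot = true  [terminal]
9. n4.idx = 13  [B.off * 3 - 8]
10. n4.lab = 14  [14]
11. n6.off = 28  [B₀.idx + B₀.lab + 1]
12. n6.sig = false  [B₀.idx > 13]
13. n7.acc = false  [terminal]
14. n8.hot = false  [terminal]
15. n6.idx = 18  [18]
16. n6.lab = -2  [-2]
17. n1.cnt = "zrx"  ["z" ++ S₁.cnt]
18. n0.cnt = "ku"  ["ku"]

28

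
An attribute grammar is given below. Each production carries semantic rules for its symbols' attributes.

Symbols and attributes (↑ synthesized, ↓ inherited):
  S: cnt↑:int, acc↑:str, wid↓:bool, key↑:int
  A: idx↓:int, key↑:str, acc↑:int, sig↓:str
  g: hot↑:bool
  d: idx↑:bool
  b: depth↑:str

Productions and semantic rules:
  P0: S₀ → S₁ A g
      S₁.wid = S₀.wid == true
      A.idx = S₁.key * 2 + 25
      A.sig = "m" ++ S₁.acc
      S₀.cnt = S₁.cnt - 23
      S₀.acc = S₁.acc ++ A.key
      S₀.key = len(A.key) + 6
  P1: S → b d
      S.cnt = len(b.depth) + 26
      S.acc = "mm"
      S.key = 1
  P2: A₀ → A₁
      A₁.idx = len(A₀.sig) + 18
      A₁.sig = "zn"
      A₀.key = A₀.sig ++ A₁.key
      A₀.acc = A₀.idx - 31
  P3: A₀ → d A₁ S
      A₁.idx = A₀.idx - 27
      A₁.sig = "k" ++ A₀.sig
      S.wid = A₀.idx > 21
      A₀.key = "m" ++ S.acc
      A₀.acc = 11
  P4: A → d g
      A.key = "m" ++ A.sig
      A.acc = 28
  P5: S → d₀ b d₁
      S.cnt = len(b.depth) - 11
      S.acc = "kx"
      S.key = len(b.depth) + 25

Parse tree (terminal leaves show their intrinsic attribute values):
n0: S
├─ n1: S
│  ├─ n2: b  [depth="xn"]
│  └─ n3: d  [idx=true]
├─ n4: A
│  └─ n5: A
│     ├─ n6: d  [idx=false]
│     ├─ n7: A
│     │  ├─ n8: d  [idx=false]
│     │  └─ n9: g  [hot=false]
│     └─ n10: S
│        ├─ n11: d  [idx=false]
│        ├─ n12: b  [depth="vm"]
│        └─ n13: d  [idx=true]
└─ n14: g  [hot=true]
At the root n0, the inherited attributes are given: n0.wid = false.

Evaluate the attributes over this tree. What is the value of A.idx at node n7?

-6

1. n0.wid = false  [given at root]
2. n1.wid = false  [S₀.wid == true]
3. n2.depth = "xn"  [terminal]
4. n3.idx = true  [terminal]
5. n1.cnt = 28  [len(b.depth) + 26]
6. n1.acc = "mm"  ["mm"]
7. n1.key = 1  [1]
8. n4.idx = 27  [S₁.key * 2 + 25]
9. n4.sig = "mmm"  ["m" ++ S₁.acc]
10. n5.idx = 21  [len(A₀.sig) + 18]
11. n5.sig = "zn"  ["zn"]
12. n6.idx = false  [terminal]
13. n7.idx = -6  [A₀.idx - 27]
14. n7.sig = "kzn"  ["k" ++ A₀.sig]
15. n8.idx = false  [terminal]
16. n9.hot = false  [terminal]
17. n7.key = "mkzn"  ["m" ++ A.sig]
18. n7.acc = 28  [28]
19. n10.wid = false  [A₀.idx > 21]
20. n11.idx = false  [terminal]
21. n12.depth = "vm"  [terminal]
22. n13.idx = true  [terminal]
23. n10.cnt = -9  [len(b.depth) - 11]
24. n10.acc = "kx"  ["kx"]
25. n10.key = 27  [len(b.depth) + 25]
26. n5.key = "mkx"  ["m" ++ S.acc]
27. n5.acc = 11  [11]
28. n4.key = "mmmmkx"  [A₀.sig ++ A₁.key]
29. n4.acc = -4  [A₀.idx - 31]
30. n14.hot = true  [terminal]
31. n0.cnt = 5  [S₁.cnt - 23]
32. n0.acc = "mmmmmmkx"  [S₁.acc ++ A.key]
33. n0.key = 12  [len(A.key) + 6]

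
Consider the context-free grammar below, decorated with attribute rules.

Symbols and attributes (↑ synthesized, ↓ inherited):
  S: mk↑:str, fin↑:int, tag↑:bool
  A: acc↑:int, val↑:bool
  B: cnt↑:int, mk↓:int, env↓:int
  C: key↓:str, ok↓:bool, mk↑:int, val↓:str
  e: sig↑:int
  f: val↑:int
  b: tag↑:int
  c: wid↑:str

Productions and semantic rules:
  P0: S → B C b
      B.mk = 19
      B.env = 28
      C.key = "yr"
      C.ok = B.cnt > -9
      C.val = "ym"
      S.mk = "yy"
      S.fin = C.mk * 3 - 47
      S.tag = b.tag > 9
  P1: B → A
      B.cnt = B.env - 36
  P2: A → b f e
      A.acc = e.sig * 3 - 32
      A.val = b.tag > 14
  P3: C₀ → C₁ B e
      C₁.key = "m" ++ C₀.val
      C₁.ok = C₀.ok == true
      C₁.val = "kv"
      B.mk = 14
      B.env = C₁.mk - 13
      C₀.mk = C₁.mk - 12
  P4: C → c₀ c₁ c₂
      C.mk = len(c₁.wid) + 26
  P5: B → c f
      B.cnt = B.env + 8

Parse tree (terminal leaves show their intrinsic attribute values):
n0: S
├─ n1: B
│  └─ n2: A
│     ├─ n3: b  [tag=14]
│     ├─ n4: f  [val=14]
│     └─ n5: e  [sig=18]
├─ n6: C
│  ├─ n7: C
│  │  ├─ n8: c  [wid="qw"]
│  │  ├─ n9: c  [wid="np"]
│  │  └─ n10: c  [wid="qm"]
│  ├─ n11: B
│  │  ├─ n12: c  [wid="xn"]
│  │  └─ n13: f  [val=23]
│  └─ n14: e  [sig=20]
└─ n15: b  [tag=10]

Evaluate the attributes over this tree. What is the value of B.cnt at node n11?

1. n1.mk = 19  [19]
2. n1.env = 28  [28]
3. n3.tag = 14  [terminal]
4. n4.val = 14  [terminal]
5. n5.sig = 18  [terminal]
6. n2.acc = 22  [e.sig * 3 - 32]
7. n2.val = false  [b.tag > 14]
8. n1.cnt = -8  [B.env - 36]
9. n6.key = "yr"  ["yr"]
10. n6.ok = true  [B.cnt > -9]
11. n6.val = "ym"  ["ym"]
12. n7.key = "mym"  ["m" ++ C₀.val]
13. n7.ok = true  [C₀.ok == true]
14. n7.val = "kv"  ["kv"]
15. n8.wid = "qw"  [terminal]
16. n9.wid = "np"  [terminal]
17. n10.wid = "qm"  [terminal]
18. n7.mk = 28  [len(c₁.wid) + 26]
19. n11.mk = 14  [14]
20. n11.env = 15  [C₁.mk - 13]
21. n12.wid = "xn"  [terminal]
22. n13.val = 23  [terminal]
23. n11.cnt = 23  [B.env + 8]
24. n14.sig = 20  [terminal]
25. n6.mk = 16  [C₁.mk - 12]
26. n15.tag = 10  [terminal]
27. n0.mk = "yy"  ["yy"]
28. n0.fin = 1  [C.mk * 3 - 47]
29. n0.tag = true  [b.tag > 9]

23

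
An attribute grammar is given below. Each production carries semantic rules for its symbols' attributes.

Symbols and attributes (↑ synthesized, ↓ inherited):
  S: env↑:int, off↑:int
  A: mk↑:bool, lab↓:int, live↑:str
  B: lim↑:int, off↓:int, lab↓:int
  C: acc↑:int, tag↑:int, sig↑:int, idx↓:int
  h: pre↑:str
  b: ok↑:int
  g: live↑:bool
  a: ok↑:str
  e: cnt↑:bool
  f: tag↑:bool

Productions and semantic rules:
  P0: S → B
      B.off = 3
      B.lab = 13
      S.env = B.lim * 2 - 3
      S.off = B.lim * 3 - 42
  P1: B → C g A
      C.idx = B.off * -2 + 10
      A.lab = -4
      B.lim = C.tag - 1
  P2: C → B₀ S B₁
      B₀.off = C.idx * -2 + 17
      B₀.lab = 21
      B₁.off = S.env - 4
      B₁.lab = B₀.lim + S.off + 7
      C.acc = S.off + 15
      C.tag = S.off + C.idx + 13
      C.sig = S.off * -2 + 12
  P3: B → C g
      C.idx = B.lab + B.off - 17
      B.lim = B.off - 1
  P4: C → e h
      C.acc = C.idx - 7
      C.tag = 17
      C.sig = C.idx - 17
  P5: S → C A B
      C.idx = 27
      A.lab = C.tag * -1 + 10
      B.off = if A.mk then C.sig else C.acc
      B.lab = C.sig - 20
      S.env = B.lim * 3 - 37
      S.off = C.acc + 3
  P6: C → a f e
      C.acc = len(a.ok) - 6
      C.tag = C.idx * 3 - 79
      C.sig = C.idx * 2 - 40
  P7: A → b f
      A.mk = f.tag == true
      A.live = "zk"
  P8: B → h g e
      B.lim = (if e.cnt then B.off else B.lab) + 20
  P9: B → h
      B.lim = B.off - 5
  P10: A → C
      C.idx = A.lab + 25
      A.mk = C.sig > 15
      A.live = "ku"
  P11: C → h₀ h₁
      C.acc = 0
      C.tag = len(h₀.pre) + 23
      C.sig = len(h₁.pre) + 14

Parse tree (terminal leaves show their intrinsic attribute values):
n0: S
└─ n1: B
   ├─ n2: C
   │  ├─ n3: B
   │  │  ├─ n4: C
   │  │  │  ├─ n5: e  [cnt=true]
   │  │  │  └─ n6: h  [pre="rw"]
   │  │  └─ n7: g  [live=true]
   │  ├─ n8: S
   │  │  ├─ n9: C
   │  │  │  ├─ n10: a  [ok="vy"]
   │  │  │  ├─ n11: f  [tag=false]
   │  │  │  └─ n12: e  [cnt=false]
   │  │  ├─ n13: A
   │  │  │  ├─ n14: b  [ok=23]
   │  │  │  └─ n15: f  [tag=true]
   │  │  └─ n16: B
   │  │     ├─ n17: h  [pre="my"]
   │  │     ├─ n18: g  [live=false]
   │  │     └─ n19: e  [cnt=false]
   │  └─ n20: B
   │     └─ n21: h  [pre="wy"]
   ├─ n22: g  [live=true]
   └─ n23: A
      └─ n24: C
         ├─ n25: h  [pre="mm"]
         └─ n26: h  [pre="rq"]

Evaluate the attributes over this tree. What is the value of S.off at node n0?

3

1. n1.off = 3  [3]
2. n1.lab = 13  [13]
3. n2.idx = 4  [B.off * -2 + 10]
4. n3.off = 9  [C.idx * -2 + 17]
5. n3.lab = 21  [21]
6. n4.idx = 13  [B.lab + B.off - 17]
7. n5.cnt = true  [terminal]
8. n6.pre = "rw"  [terminal]
9. n4.acc = 6  [C.idx - 7]
10. n4.tag = 17  [17]
11. n4.sig = -4  [C.idx - 17]
12. n7.live = true  [terminal]
13. n3.lim = 8  [B.off - 1]
14. n9.idx = 27  [27]
15. n10.ok = "vy"  [terminal]
16. n11.tag = false  [terminal]
17. n12.cnt = false  [terminal]
18. n9.acc = -4  [len(a.ok) - 6]
19. n9.tag = 2  [C.idx * 3 - 79]
20. n9.sig = 14  [C.idx * 2 - 40]
21. n13.lab = 8  [C.tag * -1 + 10]
22. n14.ok = 23  [terminal]
23. n15.tag = true  [terminal]
24. n13.mk = true  [f.tag == true]
25. n13.live = "zk"  ["zk"]
26. n16.off = 14  [if A.mk then C.sig else C.acc]
27. n16.lab = -6  [C.sig - 20]
28. n17.pre = "my"  [terminal]
29. n18.live = false  [terminal]
30. n19.cnt = false  [terminal]
31. n16.lim = 14  [(if e.cnt then B.off else B.lab) + 20]
32. n8.env = 5  [B.lim * 3 - 37]
33. n8.off = -1  [C.acc + 3]
34. n20.off = 1  [S.env - 4]
35. n20.lab = 14  [B₀.lim + S.off + 7]
36. n21.pre = "wy"  [terminal]
37. n20.lim = -4  [B.off - 5]
38. n2.acc = 14  [S.off + 15]
39. n2.tag = 16  [S.off + C.idx + 13]
40. n2.sig = 14  [S.off * -2 + 12]
41. n22.live = true  [terminal]
42. n23.lab = -4  [-4]
43. n24.idx = 21  [A.lab + 25]
44. n25.pre = "mm"  [terminal]
45. n26.pre = "rq"  [terminal]
46. n24.acc = 0  [0]
47. n24.tag = 25  [len(h₀.pre) + 23]
48. n24.sig = 16  [len(h₁.pre) + 14]
49. n23.mk = true  [C.sig > 15]
50. n23.live = "ku"  ["ku"]
51. n1.lim = 15  [C.tag - 1]
52. n0.env = 27  [B.lim * 2 - 3]
53. n0.off = 3  [B.lim * 3 - 42]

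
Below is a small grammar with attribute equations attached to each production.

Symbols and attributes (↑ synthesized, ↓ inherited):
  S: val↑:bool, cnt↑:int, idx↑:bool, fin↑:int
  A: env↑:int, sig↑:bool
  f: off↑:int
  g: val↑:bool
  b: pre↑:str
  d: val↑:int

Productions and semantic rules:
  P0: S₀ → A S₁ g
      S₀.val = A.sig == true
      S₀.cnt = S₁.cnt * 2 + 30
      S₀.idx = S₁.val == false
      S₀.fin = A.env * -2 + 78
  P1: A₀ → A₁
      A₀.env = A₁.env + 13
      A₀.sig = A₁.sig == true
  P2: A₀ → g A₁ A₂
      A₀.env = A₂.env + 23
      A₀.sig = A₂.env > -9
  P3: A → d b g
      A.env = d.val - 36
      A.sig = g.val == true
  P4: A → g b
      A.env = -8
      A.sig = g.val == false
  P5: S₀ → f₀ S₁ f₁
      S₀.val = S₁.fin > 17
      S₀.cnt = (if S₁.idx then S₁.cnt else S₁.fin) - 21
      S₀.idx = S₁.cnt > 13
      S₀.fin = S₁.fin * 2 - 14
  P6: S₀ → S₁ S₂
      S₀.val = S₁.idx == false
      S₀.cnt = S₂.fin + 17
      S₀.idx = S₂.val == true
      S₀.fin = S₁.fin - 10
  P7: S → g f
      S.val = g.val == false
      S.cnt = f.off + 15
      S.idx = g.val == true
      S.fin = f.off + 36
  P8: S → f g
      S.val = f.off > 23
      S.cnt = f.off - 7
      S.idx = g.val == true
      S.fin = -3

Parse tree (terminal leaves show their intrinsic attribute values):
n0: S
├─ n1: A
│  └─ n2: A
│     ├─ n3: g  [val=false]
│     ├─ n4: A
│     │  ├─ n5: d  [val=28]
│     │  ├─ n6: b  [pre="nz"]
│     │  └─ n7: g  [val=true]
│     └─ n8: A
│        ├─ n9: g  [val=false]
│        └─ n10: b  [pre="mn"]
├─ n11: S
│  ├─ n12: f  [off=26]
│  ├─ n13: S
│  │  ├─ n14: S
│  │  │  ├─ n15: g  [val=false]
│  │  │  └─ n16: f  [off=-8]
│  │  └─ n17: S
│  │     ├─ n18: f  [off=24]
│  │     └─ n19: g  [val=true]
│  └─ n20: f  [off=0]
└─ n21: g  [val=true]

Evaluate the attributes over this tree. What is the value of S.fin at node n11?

22

1. n3.val = false  [terminal]
2. n5.val = 28  [terminal]
3. n6.pre = "nz"  [terminal]
4. n7.val = true  [terminal]
5. n4.env = -8  [d.val - 36]
6. n4.sig = true  [g.val == true]
7. n9.val = false  [terminal]
8. n10.pre = "mn"  [terminal]
9. n8.env = -8  [-8]
10. n8.sig = true  [g.val == false]
11. n2.env = 15  [A₂.env + 23]
12. n2.sig = true  [A₂.env > -9]
13. n1.env = 28  [A₁.env + 13]
14. n1.sig = true  [A₁.sig == true]
15. n12.off = 26  [terminal]
16. n15.val = false  [terminal]
17. n16.off = -8  [terminal]
18. n14.val = true  [g.val == false]
19. n14.cnt = 7  [f.off + 15]
20. n14.idx = false  [g.val == true]
21. n14.fin = 28  [f.off + 36]
22. n18.off = 24  [terminal]
23. n19.val = true  [terminal]
24. n17.val = true  [f.off > 23]
25. n17.cnt = 17  [f.off - 7]
26. n17.idx = true  [g.val == true]
27. n17.fin = -3  [-3]
28. n13.val = true  [S₁.idx == false]
29. n13.cnt = 14  [S₂.fin + 17]
30. n13.idx = true  [S₂.val == true]
31. n13.fin = 18  [S₁.fin - 10]
32. n20.off = 0  [terminal]
33. n11.val = true  [S₁.fin > 17]
34. n11.cnt = -7  [(if S₁.idx then S₁.cnt else S₁.fin) - 21]
35. n11.idx = true  [S₁.cnt > 13]
36. n11.fin = 22  [S₁.fin * 2 - 14]
37. n21.val = true  [terminal]
38. n0.val = true  [A.sig == true]
39. n0.cnt = 16  [S₁.cnt * 2 + 30]
40. n0.idx = false  [S₁.val == false]
41. n0.fin = 22  [A.env * -2 + 78]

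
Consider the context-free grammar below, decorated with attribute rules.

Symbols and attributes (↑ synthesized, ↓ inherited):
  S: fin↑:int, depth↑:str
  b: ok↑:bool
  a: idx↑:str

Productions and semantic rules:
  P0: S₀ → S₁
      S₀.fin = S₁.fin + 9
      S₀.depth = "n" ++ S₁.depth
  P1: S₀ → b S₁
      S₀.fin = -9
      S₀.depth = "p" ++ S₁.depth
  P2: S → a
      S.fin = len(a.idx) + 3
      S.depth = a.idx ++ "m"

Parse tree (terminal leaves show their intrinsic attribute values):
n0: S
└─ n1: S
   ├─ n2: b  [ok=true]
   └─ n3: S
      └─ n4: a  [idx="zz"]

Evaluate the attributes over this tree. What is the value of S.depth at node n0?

1. n2.ok = true  [terminal]
2. n4.idx = "zz"  [terminal]
3. n3.fin = 5  [len(a.idx) + 3]
4. n3.depth = "zzm"  [a.idx ++ "m"]
5. n1.fin = -9  [-9]
6. n1.depth = "pzzm"  ["p" ++ S₁.depth]
7. n0.fin = 0  [S₁.fin + 9]
8. n0.depth = "npzzm"  ["n" ++ S₁.depth]

"npzzm"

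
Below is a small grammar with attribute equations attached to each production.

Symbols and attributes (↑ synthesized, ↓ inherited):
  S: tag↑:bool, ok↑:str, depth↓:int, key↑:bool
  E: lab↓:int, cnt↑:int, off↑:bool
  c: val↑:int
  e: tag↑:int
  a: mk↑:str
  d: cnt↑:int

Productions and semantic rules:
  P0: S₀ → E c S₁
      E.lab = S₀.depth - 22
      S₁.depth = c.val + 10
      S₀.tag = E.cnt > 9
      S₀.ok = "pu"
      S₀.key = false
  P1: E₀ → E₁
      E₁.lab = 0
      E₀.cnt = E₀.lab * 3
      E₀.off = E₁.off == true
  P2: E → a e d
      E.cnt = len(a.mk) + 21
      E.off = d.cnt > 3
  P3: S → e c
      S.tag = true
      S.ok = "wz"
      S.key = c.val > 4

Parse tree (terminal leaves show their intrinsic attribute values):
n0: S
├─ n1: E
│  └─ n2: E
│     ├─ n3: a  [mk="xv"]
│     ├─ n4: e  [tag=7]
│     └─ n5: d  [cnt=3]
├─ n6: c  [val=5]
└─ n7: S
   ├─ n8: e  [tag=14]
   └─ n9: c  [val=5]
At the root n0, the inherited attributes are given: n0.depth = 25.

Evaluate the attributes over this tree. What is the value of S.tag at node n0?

1. n0.depth = 25  [given at root]
2. n1.lab = 3  [S₀.depth - 22]
3. n2.lab = 0  [0]
4. n3.mk = "xv"  [terminal]
5. n4.tag = 7  [terminal]
6. n5.cnt = 3  [terminal]
7. n2.cnt = 23  [len(a.mk) + 21]
8. n2.off = false  [d.cnt > 3]
9. n1.cnt = 9  [E₀.lab * 3]
10. n1.off = false  [E₁.off == true]
11. n6.val = 5  [terminal]
12. n7.depth = 15  [c.val + 10]
13. n8.tag = 14  [terminal]
14. n9.val = 5  [terminal]
15. n7.tag = true  [true]
16. n7.ok = "wz"  ["wz"]
17. n7.key = true  [c.val > 4]
18. n0.tag = false  [E.cnt > 9]
19. n0.ok = "pu"  ["pu"]
20. n0.key = false  [false]

false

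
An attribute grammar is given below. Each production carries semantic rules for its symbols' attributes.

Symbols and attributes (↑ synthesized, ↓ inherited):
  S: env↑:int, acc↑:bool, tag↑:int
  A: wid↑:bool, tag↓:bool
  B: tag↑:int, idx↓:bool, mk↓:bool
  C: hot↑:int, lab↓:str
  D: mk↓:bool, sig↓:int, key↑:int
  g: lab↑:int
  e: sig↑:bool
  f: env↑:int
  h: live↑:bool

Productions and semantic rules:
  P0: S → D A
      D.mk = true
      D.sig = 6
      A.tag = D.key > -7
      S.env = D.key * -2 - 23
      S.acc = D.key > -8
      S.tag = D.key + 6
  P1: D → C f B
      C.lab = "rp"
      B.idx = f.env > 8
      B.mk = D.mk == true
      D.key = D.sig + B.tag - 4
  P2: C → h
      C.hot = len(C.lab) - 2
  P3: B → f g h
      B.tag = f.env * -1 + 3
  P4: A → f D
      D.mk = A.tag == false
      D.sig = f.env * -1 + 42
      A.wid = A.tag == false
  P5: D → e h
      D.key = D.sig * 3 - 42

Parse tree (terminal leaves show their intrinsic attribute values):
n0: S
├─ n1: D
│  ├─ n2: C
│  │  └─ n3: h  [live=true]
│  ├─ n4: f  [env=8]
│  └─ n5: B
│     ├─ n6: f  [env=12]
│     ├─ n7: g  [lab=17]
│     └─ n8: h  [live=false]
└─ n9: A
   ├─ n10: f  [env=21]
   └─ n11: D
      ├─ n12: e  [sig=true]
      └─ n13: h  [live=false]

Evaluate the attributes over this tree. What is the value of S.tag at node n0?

1. n1.mk = true  [true]
2. n1.sig = 6  [6]
3. n2.lab = "rp"  ["rp"]
4. n3.live = true  [terminal]
5. n2.hot = 0  [len(C.lab) - 2]
6. n4.env = 8  [terminal]
7. n5.idx = false  [f.env > 8]
8. n5.mk = true  [D.mk == true]
9. n6.env = 12  [terminal]
10. n7.lab = 17  [terminal]
11. n8.live = false  [terminal]
12. n5.tag = -9  [f.env * -1 + 3]
13. n1.key = -7  [D.sig + B.tag - 4]
14. n9.tag = false  [D.key > -7]
15. n10.env = 21  [terminal]
16. n11.mk = true  [A.tag == false]
17. n11.sig = 21  [f.env * -1 + 42]
18. n12.sig = true  [terminal]
19. n13.live = false  [terminal]
20. n11.key = 21  [D.sig * 3 - 42]
21. n9.wid = true  [A.tag == false]
22. n0.env = -9  [D.key * -2 - 23]
23. n0.acc = true  [D.key > -8]
24. n0.tag = -1  [D.key + 6]

-1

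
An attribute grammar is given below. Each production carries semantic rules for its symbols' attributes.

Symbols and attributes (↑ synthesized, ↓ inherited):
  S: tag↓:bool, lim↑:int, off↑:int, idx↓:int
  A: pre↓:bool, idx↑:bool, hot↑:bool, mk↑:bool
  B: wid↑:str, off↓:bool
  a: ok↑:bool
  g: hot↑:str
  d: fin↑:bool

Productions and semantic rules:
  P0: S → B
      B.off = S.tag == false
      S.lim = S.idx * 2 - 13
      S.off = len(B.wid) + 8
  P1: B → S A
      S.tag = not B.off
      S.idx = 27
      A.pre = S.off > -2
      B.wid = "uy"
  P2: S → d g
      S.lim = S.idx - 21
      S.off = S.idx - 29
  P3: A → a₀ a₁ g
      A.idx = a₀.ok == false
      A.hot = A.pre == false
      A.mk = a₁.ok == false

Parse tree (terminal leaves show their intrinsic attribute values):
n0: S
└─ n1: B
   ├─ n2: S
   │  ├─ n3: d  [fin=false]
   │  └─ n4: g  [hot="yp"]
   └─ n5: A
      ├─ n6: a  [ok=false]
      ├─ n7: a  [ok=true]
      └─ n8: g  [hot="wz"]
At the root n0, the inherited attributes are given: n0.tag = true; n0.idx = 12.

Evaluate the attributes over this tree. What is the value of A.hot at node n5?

true

1. n0.tag = true  [given at root]
2. n0.idx = 12  [given at root]
3. n1.off = false  [S.tag == false]
4. n2.tag = true  [not B.off]
5. n2.idx = 27  [27]
6. n3.fin = false  [terminal]
7. n4.hot = "yp"  [terminal]
8. n2.lim = 6  [S.idx - 21]
9. n2.off = -2  [S.idx - 29]
10. n5.pre = false  [S.off > -2]
11. n6.ok = false  [terminal]
12. n7.ok = true  [terminal]
13. n8.hot = "wz"  [terminal]
14. n5.idx = true  [a₀.ok == false]
15. n5.hot = true  [A.pre == false]
16. n5.mk = false  [a₁.ok == false]
17. n1.wid = "uy"  ["uy"]
18. n0.lim = 11  [S.idx * 2 - 13]
19. n0.off = 10  [len(B.wid) + 8]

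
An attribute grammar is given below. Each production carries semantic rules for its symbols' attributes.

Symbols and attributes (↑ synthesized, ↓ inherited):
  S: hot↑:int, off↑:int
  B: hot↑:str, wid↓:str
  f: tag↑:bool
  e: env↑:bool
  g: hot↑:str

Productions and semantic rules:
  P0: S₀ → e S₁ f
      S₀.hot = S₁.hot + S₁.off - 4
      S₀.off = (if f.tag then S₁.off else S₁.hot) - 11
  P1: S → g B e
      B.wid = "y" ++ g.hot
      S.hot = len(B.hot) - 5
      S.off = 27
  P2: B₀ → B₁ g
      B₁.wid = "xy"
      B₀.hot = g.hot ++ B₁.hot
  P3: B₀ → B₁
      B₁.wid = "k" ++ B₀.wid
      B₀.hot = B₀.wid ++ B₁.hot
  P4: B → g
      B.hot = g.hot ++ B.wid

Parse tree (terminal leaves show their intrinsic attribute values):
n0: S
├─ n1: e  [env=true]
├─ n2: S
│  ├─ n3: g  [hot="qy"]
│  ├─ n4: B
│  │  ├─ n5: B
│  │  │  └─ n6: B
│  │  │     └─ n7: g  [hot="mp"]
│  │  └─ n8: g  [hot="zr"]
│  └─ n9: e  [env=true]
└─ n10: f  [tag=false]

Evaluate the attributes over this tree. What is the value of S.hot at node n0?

27

1. n1.env = true  [terminal]
2. n3.hot = "qy"  [terminal]
3. n4.wid = "yqy"  ["y" ++ g.hot]
4. n5.wid = "xy"  ["xy"]
5. n6.wid = "kxy"  ["k" ++ B₀.wid]
6. n7.hot = "mp"  [terminal]
7. n6.hot = "mpkxy"  [g.hot ++ B.wid]
8. n5.hot = "xympkxy"  [B₀.wid ++ B₁.hot]
9. n8.hot = "zr"  [terminal]
10. n4.hot = "zrxympkxy"  [g.hot ++ B₁.hot]
11. n9.env = true  [terminal]
12. n2.hot = 4  [len(B.hot) - 5]
13. n2.off = 27  [27]
14. n10.tag = false  [terminal]
15. n0.hot = 27  [S₁.hot + S₁.off - 4]
16. n0.off = -7  [(if f.tag then S₁.off else S₁.hot) - 11]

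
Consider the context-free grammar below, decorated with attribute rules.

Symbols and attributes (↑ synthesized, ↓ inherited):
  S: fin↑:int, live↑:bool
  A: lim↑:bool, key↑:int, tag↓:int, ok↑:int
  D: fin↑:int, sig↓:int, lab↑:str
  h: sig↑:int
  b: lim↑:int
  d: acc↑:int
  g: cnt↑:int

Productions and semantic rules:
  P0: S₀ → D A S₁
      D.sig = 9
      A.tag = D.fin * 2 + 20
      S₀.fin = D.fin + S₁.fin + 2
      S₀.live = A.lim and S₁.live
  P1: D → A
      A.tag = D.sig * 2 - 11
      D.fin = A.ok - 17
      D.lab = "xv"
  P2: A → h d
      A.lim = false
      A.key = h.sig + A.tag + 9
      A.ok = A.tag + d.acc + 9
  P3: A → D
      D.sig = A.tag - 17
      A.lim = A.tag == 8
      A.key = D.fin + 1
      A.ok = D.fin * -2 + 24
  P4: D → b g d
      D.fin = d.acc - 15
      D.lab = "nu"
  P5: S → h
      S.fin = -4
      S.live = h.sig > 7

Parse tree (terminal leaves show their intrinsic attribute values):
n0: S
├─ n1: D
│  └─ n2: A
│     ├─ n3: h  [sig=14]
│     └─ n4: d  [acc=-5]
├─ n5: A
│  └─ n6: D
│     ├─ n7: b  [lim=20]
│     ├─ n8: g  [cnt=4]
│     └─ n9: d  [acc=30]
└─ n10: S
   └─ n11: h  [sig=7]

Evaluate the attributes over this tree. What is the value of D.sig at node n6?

-9

1. n1.sig = 9  [9]
2. n2.tag = 7  [D.sig * 2 - 11]
3. n3.sig = 14  [terminal]
4. n4.acc = -5  [terminal]
5. n2.lim = false  [false]
6. n2.key = 30  [h.sig + A.tag + 9]
7. n2.ok = 11  [A.tag + d.acc + 9]
8. n1.fin = -6  [A.ok - 17]
9. n1.lab = "xv"  ["xv"]
10. n5.tag = 8  [D.fin * 2 + 20]
11. n6.sig = -9  [A.tag - 17]
12. n7.lim = 20  [terminal]
13. n8.cnt = 4  [terminal]
14. n9.acc = 30  [terminal]
15. n6.fin = 15  [d.acc - 15]
16. n6.lab = "nu"  ["nu"]
17. n5.lim = true  [A.tag == 8]
18. n5.key = 16  [D.fin + 1]
19. n5.ok = -6  [D.fin * -2 + 24]
20. n11.sig = 7  [terminal]
21. n10.fin = -4  [-4]
22. n10.live = false  [h.sig > 7]
23. n0.fin = -8  [D.fin + S₁.fin + 2]
24. n0.live = false  [A.lim and S₁.live]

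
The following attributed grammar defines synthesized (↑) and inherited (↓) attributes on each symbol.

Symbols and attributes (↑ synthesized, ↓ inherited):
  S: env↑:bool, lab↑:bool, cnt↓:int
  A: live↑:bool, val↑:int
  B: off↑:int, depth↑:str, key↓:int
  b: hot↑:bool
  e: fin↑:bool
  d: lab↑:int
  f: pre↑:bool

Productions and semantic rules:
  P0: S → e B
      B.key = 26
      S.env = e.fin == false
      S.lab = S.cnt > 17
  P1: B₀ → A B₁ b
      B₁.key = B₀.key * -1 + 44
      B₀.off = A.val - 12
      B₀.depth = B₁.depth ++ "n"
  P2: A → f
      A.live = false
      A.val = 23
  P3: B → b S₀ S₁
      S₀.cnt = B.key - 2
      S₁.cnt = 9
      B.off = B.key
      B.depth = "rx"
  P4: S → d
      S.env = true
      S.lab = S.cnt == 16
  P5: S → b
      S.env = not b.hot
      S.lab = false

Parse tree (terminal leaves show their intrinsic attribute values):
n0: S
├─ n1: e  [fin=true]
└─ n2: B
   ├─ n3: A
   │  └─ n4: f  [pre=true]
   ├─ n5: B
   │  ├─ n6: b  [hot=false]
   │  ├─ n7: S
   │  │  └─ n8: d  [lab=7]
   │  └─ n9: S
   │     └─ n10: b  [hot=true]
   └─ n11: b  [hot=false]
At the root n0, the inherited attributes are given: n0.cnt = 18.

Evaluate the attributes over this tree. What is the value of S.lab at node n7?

true

1. n0.cnt = 18  [given at root]
2. n1.fin = true  [terminal]
3. n2.key = 26  [26]
4. n4.pre = true  [terminal]
5. n3.live = false  [false]
6. n3.val = 23  [23]
7. n5.key = 18  [B₀.key * -1 + 44]
8. n6.hot = false  [terminal]
9. n7.cnt = 16  [B.key - 2]
10. n8.lab = 7  [terminal]
11. n7.env = true  [true]
12. n7.lab = true  [S.cnt == 16]
13. n9.cnt = 9  [9]
14. n10.hot = true  [terminal]
15. n9.env = false  [not b.hot]
16. n9.lab = false  [false]
17. n5.off = 18  [B.key]
18. n5.depth = "rx"  ["rx"]
19. n11.hot = false  [terminal]
20. n2.off = 11  [A.val - 12]
21. n2.depth = "rxn"  [B₁.depth ++ "n"]
22. n0.env = false  [e.fin == false]
23. n0.lab = true  [S.cnt > 17]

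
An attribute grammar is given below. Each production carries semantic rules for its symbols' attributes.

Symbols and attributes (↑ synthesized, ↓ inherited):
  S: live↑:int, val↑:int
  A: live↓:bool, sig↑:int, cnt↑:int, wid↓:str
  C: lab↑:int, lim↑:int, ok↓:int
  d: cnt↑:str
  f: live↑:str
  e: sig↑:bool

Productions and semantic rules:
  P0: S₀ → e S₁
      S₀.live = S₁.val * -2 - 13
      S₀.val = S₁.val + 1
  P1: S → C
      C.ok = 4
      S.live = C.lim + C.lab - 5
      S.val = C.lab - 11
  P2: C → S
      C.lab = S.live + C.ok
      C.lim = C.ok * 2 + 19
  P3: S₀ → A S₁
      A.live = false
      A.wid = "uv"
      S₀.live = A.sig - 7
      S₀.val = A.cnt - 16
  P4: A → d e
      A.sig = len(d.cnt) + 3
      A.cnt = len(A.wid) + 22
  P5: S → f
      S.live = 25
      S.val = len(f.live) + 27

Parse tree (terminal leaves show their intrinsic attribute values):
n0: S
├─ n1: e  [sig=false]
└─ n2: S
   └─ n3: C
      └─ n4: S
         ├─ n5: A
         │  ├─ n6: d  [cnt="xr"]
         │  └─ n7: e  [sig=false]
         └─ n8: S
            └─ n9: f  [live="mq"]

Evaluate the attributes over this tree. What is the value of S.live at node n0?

5

1. n1.sig = false  [terminal]
2. n3.ok = 4  [4]
3. n5.live = false  [false]
4. n5.wid = "uv"  ["uv"]
5. n6.cnt = "xr"  [terminal]
6. n7.sig = false  [terminal]
7. n5.sig = 5  [len(d.cnt) + 3]
8. n5.cnt = 24  [len(A.wid) + 22]
9. n9.live = "mq"  [terminal]
10. n8.live = 25  [25]
11. n8.val = 29  [len(f.live) + 27]
12. n4.live = -2  [A.sig - 7]
13. n4.val = 8  [A.cnt - 16]
14. n3.lab = 2  [S.live + C.ok]
15. n3.lim = 27  [C.ok * 2 + 19]
16. n2.live = 24  [C.lim + C.lab - 5]
17. n2.val = -9  [C.lab - 11]
18. n0.live = 5  [S₁.val * -2 - 13]
19. n0.val = -8  [S₁.val + 1]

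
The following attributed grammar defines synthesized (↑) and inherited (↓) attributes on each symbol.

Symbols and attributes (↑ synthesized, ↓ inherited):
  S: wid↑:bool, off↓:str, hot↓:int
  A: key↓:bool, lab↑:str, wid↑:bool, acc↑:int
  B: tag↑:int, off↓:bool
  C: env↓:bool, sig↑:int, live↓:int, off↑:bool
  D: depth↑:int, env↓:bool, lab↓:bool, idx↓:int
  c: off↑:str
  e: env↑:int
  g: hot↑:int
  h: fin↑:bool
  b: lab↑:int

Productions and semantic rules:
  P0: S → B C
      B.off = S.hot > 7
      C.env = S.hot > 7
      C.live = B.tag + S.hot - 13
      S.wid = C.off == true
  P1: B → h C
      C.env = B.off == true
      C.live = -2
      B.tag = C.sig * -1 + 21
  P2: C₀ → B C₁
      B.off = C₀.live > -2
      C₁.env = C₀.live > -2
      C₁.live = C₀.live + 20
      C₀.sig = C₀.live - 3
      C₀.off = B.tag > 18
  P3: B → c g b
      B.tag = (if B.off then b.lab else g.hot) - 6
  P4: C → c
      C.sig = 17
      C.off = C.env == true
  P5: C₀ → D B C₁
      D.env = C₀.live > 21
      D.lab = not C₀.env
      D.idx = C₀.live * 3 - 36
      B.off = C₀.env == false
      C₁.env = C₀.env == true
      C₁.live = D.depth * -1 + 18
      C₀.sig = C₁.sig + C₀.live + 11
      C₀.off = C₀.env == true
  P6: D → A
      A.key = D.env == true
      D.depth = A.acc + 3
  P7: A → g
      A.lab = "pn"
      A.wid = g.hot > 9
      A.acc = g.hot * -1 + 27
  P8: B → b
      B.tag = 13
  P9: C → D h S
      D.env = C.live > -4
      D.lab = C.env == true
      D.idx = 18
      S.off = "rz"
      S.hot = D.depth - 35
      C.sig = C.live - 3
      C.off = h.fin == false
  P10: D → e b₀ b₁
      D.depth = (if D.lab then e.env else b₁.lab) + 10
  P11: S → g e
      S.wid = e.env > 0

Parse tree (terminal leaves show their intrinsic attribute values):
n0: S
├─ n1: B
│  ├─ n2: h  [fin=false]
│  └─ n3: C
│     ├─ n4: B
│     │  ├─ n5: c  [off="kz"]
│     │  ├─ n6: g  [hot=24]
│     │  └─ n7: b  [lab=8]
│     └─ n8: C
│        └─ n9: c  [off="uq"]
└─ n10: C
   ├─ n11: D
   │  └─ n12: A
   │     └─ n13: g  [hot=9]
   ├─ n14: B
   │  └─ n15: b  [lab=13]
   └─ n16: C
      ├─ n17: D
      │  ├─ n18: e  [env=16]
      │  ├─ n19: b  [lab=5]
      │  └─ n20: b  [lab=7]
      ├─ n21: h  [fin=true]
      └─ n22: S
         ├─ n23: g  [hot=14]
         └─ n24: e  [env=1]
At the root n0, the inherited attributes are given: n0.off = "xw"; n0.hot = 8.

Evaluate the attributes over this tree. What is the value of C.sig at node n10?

1. n0.off = "xw"  [given at root]
2. n0.hot = 8  [given at root]
3. n1.off = true  [S.hot > 7]
4. n2.fin = false  [terminal]
5. n3.env = true  [B.off == true]
6. n3.live = -2  [-2]
7. n4.off = false  [C₀.live > -2]
8. n5.off = "kz"  [terminal]
9. n6.hot = 24  [terminal]
10. n7.lab = 8  [terminal]
11. n4.tag = 18  [(if B.off then b.lab else g.hot) - 6]
12. n8.env = false  [C₀.live > -2]
13. n8.live = 18  [C₀.live + 20]
14. n9.off = "uq"  [terminal]
15. n8.sig = 17  [17]
16. n8.off = false  [C.env == true]
17. n3.sig = -5  [C₀.live - 3]
18. n3.off = false  [B.tag > 18]
19. n1.tag = 26  [C.sig * -1 + 21]
20. n10.env = true  [S.hot > 7]
21. n10.live = 21  [B.tag + S.hot - 13]
22. n11.env = false  [C₀.live > 21]
23. n11.lab = false  [not C₀.env]
24. n11.idx = 27  [C₀.live * 3 - 36]
25. n12.key = false  [D.env == true]
26. n13.hot = 9  [terminal]
27. n12.lab = "pn"  ["pn"]
28. n12.wid = false  [g.hot > 9]
29. n12.acc = 18  [g.hot * -1 + 27]
30. n11.depth = 21  [A.acc + 3]
31. n14.off = false  [C₀.env == false]
32. n15.lab = 13  [terminal]
33. n14.tag = 13  [13]
34. n16.env = true  [C₀.env == true]
35. n16.live = -3  [D.depth * -1 + 18]
36. n17.env = true  [C.live > -4]
37. n17.lab = true  [C.env == true]
38. n17.idx = 18  [18]
39. n18.env = 16  [terminal]
40. n19.lab = 5  [terminal]
41. n20.lab = 7  [terminal]
42. n17.depth = 26  [(if D.lab then e.env else b₁.lab) + 10]
43. n21.fin = true  [terminal]
44. n22.off = "rz"  ["rz"]
45. n22.hot = -9  [D.depth - 35]
46. n23.hot = 14  [terminal]
47. n24.env = 1  [terminal]
48. n22.wid = true  [e.env > 0]
49. n16.sig = -6  [C.live - 3]
50. n16.off = false  [h.fin == false]
51. n10.sig = 26  [C₁.sig + C₀.live + 11]
52. n10.off = true  [C₀.env == true]
53. n0.wid = true  [C.off == true]

26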